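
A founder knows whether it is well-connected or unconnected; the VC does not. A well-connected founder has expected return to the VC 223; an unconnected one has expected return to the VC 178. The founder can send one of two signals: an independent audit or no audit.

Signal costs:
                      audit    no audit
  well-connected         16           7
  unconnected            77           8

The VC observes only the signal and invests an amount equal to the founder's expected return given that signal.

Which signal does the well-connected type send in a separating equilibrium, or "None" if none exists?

audit

Try well-connected → audit, unconnected → no audit:
  If types separate, audit earns payment 223 and no audit earns 178.
  Well-connected: audit gives 223 − 16 = 207; no audit gives 178 − 7 = 171. No deviation. ✓
  Unconnected: no audit gives 178 − 8 = 170; audit gives 223 − 77 = 146. No deviation. ✓
Both hold — the well-connected type sends audit.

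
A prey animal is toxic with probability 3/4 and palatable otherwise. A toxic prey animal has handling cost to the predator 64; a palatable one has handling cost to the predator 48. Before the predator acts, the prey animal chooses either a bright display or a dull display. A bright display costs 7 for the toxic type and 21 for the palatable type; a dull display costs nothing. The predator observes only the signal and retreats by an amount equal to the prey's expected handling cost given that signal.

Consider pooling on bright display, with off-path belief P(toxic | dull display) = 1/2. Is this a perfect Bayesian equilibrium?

No

At the pooled signal (bright display) the predator holds the prior 3/4 and pays 3/4·64 + 1/4·48 = 60. Off-path (dull display) belief 1/2 gives 1/2·64 + 1/2·48 = 56.
Toxic: bright display gives 60 − 7 = 53; dull display gives 56 − 0 = 56. Deviates. ✗
Palatable: bright display gives 60 − 21 = 39; dull display gives 56 − 0 = 56. Deviates. ✗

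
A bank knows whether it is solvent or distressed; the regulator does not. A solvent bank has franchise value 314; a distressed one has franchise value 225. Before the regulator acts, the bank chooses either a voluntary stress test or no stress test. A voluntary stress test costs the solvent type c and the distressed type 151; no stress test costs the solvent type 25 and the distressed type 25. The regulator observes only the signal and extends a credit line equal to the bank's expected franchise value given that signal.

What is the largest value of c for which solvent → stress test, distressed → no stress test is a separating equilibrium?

114

Under separation: stress test → solvent (pays 314); no stress test → distressed (pays 225).
Distressed: 225 − 25 = 200 ≥ 314 − 151 = 163. Holds regardless of c. ✓
Solvent: 314 − c ≥ 225 − 25, so c ≤ 314 − 200 = 114.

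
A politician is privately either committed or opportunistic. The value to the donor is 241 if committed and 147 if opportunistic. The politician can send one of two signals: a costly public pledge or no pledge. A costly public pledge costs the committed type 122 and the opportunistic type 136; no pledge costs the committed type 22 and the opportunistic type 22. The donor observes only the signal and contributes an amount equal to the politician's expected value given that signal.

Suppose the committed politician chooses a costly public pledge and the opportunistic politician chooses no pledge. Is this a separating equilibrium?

If types separate, pledge earns payment 241 and no pledge earns 147.
Committed: pledge gives 241 − 122 = 119; no pledge gives 147 − 22 = 125. Would deviate. ✗
Opportunistic: no pledge gives 147 − 22 = 125; pledge gives 241 − 136 = 105. No deviation. ✓

No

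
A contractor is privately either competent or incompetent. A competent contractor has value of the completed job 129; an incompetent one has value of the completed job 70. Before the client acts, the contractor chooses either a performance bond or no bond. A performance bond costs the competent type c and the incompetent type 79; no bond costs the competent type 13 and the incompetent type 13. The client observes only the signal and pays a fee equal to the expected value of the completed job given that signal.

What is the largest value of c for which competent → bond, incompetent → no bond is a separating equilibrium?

Under separation: bond → competent (pays 129); no bond → incompetent (pays 70).
Incompetent: 70 − 13 = 57 ≥ 129 − 79 = 50. Holds regardless of c. ✓
Competent: 129 − c ≥ 70 − 13, so c ≤ 129 − 57 = 72.

72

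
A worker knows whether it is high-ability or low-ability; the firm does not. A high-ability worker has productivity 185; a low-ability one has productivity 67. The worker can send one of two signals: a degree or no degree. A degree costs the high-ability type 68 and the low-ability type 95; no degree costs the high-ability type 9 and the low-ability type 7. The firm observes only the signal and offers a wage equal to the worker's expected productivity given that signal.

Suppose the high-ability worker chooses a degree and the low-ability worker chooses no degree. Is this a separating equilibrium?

If types separate, degree earns payment 185 and no degree earns 67.
High-ability: degree gives 185 − 68 = 117; no degree gives 67 − 9 = 58. No deviation. ✓
Low-ability: no degree gives 67 − 7 = 60; degree gives 185 − 95 = 90. Would deviate. ✗

No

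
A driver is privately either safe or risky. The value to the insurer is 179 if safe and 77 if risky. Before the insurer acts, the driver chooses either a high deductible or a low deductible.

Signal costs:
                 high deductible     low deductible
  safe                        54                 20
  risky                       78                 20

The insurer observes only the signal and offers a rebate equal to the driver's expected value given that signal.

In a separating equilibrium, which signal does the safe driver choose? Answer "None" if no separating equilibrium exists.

Try safe → high deductible, risky → low deductible:
  If types separate, high deductible earns payment 179 and low deductible earns 77.
  Safe: high deductible gives 179 − 54 = 125; low deductible gives 77 − 20 = 57. No deviation. ✓
  Risky: low deductible gives 77 − 20 = 57; high deductible gives 179 − 78 = 101. Would deviate. ✗
Try safe → low deductible, risky → high deductible:
  If types separate, low deductible earns payment 179 and high deductible earns 77.
  Safe: low deductible gives 179 − 20 = 159; high deductible gives 77 − 54 = 23. No deviation. ✓
  Risky: high deductible gives 77 − 78 = -1; low deductible gives 179 − 20 = 159. Would deviate. ✗
Neither assignment is incentive-compatible.

None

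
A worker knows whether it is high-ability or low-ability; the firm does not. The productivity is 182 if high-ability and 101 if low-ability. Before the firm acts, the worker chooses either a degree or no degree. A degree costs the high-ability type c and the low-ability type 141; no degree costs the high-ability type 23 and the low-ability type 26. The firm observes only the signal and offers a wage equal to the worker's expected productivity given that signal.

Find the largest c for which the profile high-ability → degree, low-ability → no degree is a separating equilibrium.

104

Under separation: degree → high-ability (pays 182); no degree → low-ability (pays 101).
Low-ability: 101 − 26 = 75 ≥ 182 − 141 = 41. Holds regardless of c. ✓
High-ability: 182 − c ≥ 101 − 23, so c ≤ 182 − 78 = 104.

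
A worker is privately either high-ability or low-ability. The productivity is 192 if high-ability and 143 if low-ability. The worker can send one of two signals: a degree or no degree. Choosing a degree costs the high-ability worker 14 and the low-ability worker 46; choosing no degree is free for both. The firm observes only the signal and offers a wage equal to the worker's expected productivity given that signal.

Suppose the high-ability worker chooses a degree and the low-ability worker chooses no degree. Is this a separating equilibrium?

If types separate, degree earns payment 192 and no degree earns 143.
High-ability: degree gives 192 − 14 = 178; no degree gives 143 − 0 = 143. No deviation. ✓
Low-ability: no degree gives 143 − 0 = 143; degree gives 192 − 46 = 146. Would deviate. ✗

No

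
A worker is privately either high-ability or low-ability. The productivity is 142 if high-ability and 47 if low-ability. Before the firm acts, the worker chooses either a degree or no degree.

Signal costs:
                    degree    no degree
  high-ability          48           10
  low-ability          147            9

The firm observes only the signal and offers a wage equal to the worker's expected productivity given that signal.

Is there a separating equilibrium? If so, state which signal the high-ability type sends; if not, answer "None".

degree

Try high-ability → degree, low-ability → no degree:
  If types separate, degree earns payment 142 and no degree earns 47.
  High-ability: degree gives 142 − 48 = 94; no degree gives 47 − 10 = 37. No deviation. ✓
  Low-ability: no degree gives 47 − 9 = 38; degree gives 142 − 147 = -5. No deviation. ✓
Both hold — the high-ability type sends degree.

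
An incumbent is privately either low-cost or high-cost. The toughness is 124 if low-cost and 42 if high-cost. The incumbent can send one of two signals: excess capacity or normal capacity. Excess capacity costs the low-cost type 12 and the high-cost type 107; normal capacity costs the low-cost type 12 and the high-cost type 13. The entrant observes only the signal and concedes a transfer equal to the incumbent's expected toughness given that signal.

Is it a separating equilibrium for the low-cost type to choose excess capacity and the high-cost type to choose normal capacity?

Yes

Under separation the entrant infers type exactly: excess capacity → low-cost (pays 124), normal capacity → high-cost (pays 42).
Low-cost: excess capacity gives 124 − 12 = 112; normal capacity gives 42 − 12 = 30. No deviation. ✓
High-cost: normal capacity gives 42 − 13 = 29; excess capacity gives 124 − 107 = 17. No deviation. ✓
Neither type gains from mimicking the other.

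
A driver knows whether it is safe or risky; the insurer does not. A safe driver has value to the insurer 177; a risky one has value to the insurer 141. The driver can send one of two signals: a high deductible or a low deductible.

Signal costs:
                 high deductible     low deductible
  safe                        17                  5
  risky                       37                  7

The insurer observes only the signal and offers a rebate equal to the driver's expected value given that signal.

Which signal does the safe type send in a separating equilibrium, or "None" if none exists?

None

Try safe → high deductible, risky → low deductible:
  If types separate, high deductible earns payment 177 and low deductible earns 141.
  Safe: high deductible gives 177 − 17 = 160; low deductible gives 141 − 5 = 136. No deviation. ✓
  Risky: low deductible gives 141 − 7 = 134; high deductible gives 177 − 37 = 140. Would deviate. ✗
Try safe → low deductible, risky → high deductible:
  If types separate, low deductible earns payment 177 and high deductible earns 141.
  Safe: low deductible gives 177 − 5 = 172; high deductible gives 141 − 17 = 124. No deviation. ✓
  Risky: high deductible gives 141 − 37 = 104; low deductible gives 177 − 7 = 170. Would deviate. ✗
Neither assignment is incentive-compatible.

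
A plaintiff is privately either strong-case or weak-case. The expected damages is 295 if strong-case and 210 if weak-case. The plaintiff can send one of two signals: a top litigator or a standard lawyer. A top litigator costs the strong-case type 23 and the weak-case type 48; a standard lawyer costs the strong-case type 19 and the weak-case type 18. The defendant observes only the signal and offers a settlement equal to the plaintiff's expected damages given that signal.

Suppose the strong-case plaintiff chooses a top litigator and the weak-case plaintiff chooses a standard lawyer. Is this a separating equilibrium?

If types separate, top litigator earns payment 295 and standard lawyer earns 210.
Strong-case: top litigator gives 295 − 23 = 272; standard lawyer gives 210 − 19 = 191. No deviation. ✓
Weak-case: standard lawyer gives 210 − 18 = 192; top litigator gives 295 − 48 = 247. Would deviate. ✗

No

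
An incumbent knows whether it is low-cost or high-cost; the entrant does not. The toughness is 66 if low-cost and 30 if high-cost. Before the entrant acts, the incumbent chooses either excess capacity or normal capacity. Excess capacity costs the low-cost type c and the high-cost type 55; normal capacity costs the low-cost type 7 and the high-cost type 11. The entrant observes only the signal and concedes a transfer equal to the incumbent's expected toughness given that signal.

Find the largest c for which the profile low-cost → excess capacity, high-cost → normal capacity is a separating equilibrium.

43

Under separation: excess capacity → low-cost (pays 66); normal capacity → high-cost (pays 30).
High-cost: 30 − 11 = 19 ≥ 66 − 55 = 11. Holds regardless of c. ✓
Low-cost: 66 − c ≥ 30 − 7, so c ≤ 66 − 23 = 43.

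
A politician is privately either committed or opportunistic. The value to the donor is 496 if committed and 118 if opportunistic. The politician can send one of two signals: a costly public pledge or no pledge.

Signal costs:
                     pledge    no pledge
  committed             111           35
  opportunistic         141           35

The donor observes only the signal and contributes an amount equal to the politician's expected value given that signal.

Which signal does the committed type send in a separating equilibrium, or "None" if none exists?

Try committed → pledge, opportunistic → no pledge:
  If types separate, pledge earns payment 496 and no pledge earns 118.
  Committed: pledge gives 496 − 111 = 385; no pledge gives 118 − 35 = 83. No deviation. ✓
  Opportunistic: no pledge gives 118 − 35 = 83; pledge gives 496 − 141 = 355. Would deviate. ✗
Try committed → no pledge, opportunistic → pledge:
  If types separate, no pledge earns payment 496 and pledge earns 118.
  Committed: no pledge gives 496 − 35 = 461; pledge gives 118 − 111 = 7. No deviation. ✓
  Opportunistic: pledge gives 118 − 141 = -23; no pledge gives 496 − 35 = 461. Would deviate. ✗
Neither assignment is incentive-compatible.

None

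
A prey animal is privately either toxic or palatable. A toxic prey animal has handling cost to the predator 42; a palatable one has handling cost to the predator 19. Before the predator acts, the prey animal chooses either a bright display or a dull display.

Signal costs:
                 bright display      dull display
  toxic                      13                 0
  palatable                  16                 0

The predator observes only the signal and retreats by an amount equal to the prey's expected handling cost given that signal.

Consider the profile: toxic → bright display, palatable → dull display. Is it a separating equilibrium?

Under separation the predator infers type exactly: bright display → toxic (pays 42), dull display → palatable (pays 19).
Toxic: bright display gives 42 − 13 = 29; dull display gives 19 − 0 = 19. No deviation. ✓
Palatable: dull display gives 19 − 0 = 19; bright display gives 42 − 16 = 26. Would deviate. ✗

No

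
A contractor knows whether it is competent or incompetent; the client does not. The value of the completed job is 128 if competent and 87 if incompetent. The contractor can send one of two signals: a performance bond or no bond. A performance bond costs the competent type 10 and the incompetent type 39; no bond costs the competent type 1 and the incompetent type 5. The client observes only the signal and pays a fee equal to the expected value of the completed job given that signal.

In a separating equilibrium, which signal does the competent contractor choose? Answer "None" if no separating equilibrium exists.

Try competent → bond, incompetent → no bond:
  If types separate, bond earns payment 128 and no bond earns 87.
  Competent: bond gives 128 − 10 = 118; no bond gives 87 − 1 = 86. No deviation. ✓
  Incompetent: no bond gives 87 − 5 = 82; bond gives 128 − 39 = 89. Would deviate. ✗
Try competent → no bond, incompetent → bond:
  If types separate, no bond earns payment 128 and bond earns 87.
  Competent: no bond gives 128 − 1 = 127; bond gives 87 − 10 = 77. No deviation. ✓
  Incompetent: bond gives 87 − 39 = 48; no bond gives 128 − 5 = 123. Would deviate. ✗
Neither assignment is incentive-compatible.

None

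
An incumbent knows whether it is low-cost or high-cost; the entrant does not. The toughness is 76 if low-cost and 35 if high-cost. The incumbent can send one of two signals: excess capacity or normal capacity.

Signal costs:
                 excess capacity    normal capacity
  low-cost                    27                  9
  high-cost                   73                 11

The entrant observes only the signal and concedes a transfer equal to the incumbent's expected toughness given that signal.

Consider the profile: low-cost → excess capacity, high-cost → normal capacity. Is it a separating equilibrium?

Under separation the entrant infers type exactly: excess capacity → low-cost (pays 76), normal capacity → high-cost (pays 35).
Low-cost: excess capacity gives 76 − 27 = 49; normal capacity gives 35 − 9 = 26. No deviation. ✓
High-cost: normal capacity gives 35 − 11 = 24; excess capacity gives 76 − 73 = 3. No deviation. ✓
Both incentive constraints hold.

Yes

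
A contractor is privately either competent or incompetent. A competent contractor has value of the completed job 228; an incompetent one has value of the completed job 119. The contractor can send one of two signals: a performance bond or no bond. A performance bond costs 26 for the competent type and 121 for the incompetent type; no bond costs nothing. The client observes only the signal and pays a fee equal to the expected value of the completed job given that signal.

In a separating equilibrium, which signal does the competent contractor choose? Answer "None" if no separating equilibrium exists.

Try competent → bond, incompetent → no bond:
  If types separate, bond earns payment 228 and no bond earns 119.
  Competent: bond gives 228 − 26 = 202; no bond gives 119 − 0 = 119. No deviation. ✓
  Incompetent: no bond gives 119 − 0 = 119; bond gives 228 − 121 = 107. No deviation. ✓
Both hold — the competent type sends bond.

bond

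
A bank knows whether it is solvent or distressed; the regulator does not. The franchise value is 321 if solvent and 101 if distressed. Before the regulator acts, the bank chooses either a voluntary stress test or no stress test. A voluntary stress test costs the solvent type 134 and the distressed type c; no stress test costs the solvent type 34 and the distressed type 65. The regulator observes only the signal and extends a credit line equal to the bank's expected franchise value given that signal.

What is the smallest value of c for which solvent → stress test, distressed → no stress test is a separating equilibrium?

285

Under separation: stress test → solvent (pays 321); no stress test → distressed (pays 101).
Solvent: 321 − 134 = 187 ≥ 101 − 34 = 67. Holds regardless of c. ✓
Distressed: 101 − 65 ≥ 321 − c, so c ≥ 321 − 36 = 285.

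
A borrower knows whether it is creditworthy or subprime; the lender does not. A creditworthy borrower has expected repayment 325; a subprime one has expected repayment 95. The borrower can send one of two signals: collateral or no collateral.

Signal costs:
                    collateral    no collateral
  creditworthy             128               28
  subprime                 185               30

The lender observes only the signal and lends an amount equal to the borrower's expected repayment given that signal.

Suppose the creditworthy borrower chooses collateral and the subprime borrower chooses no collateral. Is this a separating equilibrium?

No

If types separate, collateral earns payment 325 and no collateral earns 95.
Creditworthy: collateral gives 325 − 128 = 197; no collateral gives 95 − 28 = 67. No deviation. ✓
Subprime: no collateral gives 95 − 30 = 65; collateral gives 325 − 185 = 140. Would deviate. ✗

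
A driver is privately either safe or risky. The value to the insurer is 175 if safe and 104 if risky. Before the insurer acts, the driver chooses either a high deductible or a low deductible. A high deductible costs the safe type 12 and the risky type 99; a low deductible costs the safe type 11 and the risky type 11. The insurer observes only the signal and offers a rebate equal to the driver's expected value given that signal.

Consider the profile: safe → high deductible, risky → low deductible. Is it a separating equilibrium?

Under separation the insurer infers type exactly: high deductible → safe (pays 175), low deductible → risky (pays 104).
Safe: high deductible gives 175 − 12 = 163; low deductible gives 104 − 11 = 93. No deviation. ✓
Risky: low deductible gives 104 − 11 = 93; high deductible gives 175 − 99 = 76. No deviation. ✓
Both incentive constraints hold.

Yes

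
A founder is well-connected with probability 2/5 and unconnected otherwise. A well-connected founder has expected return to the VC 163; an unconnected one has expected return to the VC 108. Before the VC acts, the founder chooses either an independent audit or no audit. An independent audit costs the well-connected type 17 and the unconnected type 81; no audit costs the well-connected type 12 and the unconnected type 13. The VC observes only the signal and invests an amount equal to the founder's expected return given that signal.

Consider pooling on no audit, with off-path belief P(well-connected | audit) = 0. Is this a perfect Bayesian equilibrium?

Yes

On the equilibrium path (no audit) the VC holds the prior 2/5 and pays 2/5·163 + 3/5·108 = 130. Off-path (audit) belief 0 gives 0·163 + 1·108 = 108.
Well-connected: no audit gives 130 − 12 = 118; audit gives 108 − 17 = 91. Stays. ✓
Unconnected: no audit gives 130 − 13 = 117; audit gives 108 − 81 = 27. Stays. ✓
Beliefs are Bayes-consistent on-path and both types best-respond.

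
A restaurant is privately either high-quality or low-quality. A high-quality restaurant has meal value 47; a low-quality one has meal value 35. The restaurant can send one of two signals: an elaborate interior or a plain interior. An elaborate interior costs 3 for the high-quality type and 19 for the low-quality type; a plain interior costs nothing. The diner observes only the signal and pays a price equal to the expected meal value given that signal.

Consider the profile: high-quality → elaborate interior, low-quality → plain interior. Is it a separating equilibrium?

If types separate, elaborate interior earns payment 47 and plain interior earns 35.
High-quality: elaborate interior gives 47 − 3 = 44; plain interior gives 35 − 0 = 35. No deviation. ✓
Low-quality: plain interior gives 35 − 0 = 35; elaborate interior gives 47 − 19 = 28. No deviation. ✓
Both incentive constraints hold.

Yes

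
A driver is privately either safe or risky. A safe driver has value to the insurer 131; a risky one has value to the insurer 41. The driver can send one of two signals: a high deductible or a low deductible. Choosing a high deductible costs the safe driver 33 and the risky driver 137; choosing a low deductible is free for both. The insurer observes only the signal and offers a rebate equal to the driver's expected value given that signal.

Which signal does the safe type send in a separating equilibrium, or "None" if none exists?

high deductible

Try safe → high deductible, risky → low deductible:
  Under separation the insurer infers type exactly: high deductible → safe (pays 131), low deductible → risky (pays 41).
  Safe: high deductible gives 131 − 33 = 98; low deductible gives 41 − 0 = 41. No deviation. ✓
  Risky: low deductible gives 41 − 0 = 41; high deductible gives 131 − 137 = -6. No deviation. ✓
Both hold — the safe type sends high deductible.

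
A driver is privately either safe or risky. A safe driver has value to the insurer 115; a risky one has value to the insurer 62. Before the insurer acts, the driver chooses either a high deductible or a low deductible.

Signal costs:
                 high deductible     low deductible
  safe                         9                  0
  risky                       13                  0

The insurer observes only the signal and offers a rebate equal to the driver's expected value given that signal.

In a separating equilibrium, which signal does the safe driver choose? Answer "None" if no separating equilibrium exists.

None

Try safe → high deductible, risky → low deductible:
  Under separation the insurer infers type exactly: high deductible → safe (pays 115), low deductible → risky (pays 62).
  Safe: high deductible gives 115 − 9 = 106; low deductible gives 62 − 0 = 62. No deviation. ✓
  Risky: low deductible gives 62 − 0 = 62; high deductible gives 115 − 13 = 102. Would deviate. ✗
Try safe → low deductible, risky → high deductible:
  Under separation the insurer infers type exactly: low deductible → safe (pays 115), high deductible → risky (pays 62).
  Safe: low deductible gives 115 − 0 = 115; high deductible gives 62 − 9 = 53. No deviation. ✓
  Risky: high deductible gives 62 − 13 = 49; low deductible gives 115 − 0 = 115. Would deviate. ✗
Neither assignment is incentive-compatible.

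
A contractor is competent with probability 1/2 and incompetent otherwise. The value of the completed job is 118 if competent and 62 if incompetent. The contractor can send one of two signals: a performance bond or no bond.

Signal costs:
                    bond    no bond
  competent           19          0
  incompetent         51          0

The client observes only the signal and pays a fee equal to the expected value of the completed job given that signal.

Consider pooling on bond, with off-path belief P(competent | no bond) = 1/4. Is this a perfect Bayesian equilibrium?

No

On the equilibrium path (bond) the client holds the prior 1/2 and pays 1/2·118 + 1/2·62 = 90. Off-path (no bond) belief 1/4 gives 1/4·118 + 3/4·62 = 76.
Competent: bond gives 90 − 19 = 71; no bond gives 76 − 0 = 76. Deviates. ✗
Incompetent: bond gives 90 − 51 = 39; no bond gives 76 − 0 = 76. Deviates. ✗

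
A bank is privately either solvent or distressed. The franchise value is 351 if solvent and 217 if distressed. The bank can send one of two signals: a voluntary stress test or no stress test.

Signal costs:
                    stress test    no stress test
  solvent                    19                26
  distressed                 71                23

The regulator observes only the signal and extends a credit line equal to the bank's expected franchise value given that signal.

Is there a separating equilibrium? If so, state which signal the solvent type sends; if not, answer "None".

None

Try solvent → stress test, distressed → no stress test:
  If types separate, stress test earns payment 351 and no stress test earns 217.
  Solvent: stress test gives 351 − 19 = 332; no stress test gives 217 − 26 = 191. No deviation. ✓
  Distressed: no stress test gives 217 − 23 = 194; stress test gives 351 − 71 = 280. Would deviate. ✗
Try solvent → no stress test, distressed → stress test:
  If types separate, no stress test earns payment 351 and stress test earns 217.
  Solvent: no stress test gives 351 − 26 = 325; stress test gives 217 − 19 = 198. No deviation. ✓
  Distressed: stress test gives 217 − 71 = 146; no stress test gives 351 − 23 = 328. Would deviate. ✗
Neither assignment is incentive-compatible.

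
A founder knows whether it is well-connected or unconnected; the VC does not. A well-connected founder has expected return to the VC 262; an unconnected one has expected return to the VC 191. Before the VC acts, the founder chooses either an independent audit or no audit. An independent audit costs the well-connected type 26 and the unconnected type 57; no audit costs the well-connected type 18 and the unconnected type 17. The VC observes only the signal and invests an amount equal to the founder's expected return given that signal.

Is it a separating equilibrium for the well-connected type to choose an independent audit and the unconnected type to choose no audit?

No

If types separate, audit earns payment 262 and no audit earns 191.
Well-connected: audit gives 262 − 26 = 236; no audit gives 191 − 18 = 173. No deviation. ✓
Unconnected: no audit gives 191 − 17 = 174; audit gives 262 − 57 = 205. Would deviate. ✗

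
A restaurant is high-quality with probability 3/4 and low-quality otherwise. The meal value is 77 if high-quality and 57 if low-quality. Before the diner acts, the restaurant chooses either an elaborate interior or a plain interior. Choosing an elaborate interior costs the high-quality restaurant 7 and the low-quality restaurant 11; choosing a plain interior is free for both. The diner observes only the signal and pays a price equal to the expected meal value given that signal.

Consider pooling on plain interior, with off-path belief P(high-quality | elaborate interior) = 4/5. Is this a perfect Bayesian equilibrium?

Yes

On the equilibrium path (plain interior) the diner holds the prior 3/4 and pays 3/4·77 + 1/4·57 = 72. Off-path (elaborate interior) belief 4/5 gives 4/5·77 + 1/5·57 = 73.
High-quality: plain interior gives 72 − 0 = 72; elaborate interior gives 73 − 7 = 66. Stays. ✓
Low-quality: plain interior gives 72 − 0 = 72; elaborate interior gives 73 − 11 = 62. Stays. ✓
Beliefs are Bayes-consistent on-path and both types best-respond.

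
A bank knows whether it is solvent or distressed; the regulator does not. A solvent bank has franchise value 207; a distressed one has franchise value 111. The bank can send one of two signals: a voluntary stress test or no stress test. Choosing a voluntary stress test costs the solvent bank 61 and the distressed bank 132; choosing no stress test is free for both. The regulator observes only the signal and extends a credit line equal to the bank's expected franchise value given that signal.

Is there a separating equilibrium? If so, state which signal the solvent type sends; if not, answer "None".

stress test

Try solvent → stress test, distressed → no stress test:
  If types separate, stress test earns payment 207 and no stress test earns 111.
  Solvent: stress test gives 207 − 61 = 146; no stress test gives 111 − 0 = 111. No deviation. ✓
  Distressed: no stress test gives 111 − 0 = 111; stress test gives 207 − 132 = 75. No deviation. ✓
Both hold — the solvent type sends stress test.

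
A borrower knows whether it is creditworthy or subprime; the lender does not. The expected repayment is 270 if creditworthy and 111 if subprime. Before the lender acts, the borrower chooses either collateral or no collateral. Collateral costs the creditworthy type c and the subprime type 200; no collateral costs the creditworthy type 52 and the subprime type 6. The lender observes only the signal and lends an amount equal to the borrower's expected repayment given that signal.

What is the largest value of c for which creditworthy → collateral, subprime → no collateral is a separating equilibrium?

211

Under separation: collateral → creditworthy (pays 270); no collateral → subprime (pays 111).
Subprime: 111 − 6 = 105 ≥ 270 − 200 = 70. Holds regardless of c. ✓
Creditworthy: 270 − c ≥ 111 − 52, so c ≤ 270 − 59 = 211.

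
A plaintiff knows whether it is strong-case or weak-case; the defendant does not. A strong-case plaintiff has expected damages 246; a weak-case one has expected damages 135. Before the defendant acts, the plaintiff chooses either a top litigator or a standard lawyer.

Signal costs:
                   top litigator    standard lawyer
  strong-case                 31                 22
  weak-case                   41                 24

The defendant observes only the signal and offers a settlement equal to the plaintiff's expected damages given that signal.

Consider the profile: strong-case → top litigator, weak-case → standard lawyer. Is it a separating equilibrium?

No

Under separation the defendant infers type exactly: top litigator → strong-case (pays 246), standard lawyer → weak-case (pays 135).
Strong-case: top litigator gives 246 − 31 = 215; standard lawyer gives 135 − 22 = 113. No deviation. ✓
Weak-case: standard lawyer gives 135 − 24 = 111; top litigator gives 246 − 41 = 205. Would deviate. ✗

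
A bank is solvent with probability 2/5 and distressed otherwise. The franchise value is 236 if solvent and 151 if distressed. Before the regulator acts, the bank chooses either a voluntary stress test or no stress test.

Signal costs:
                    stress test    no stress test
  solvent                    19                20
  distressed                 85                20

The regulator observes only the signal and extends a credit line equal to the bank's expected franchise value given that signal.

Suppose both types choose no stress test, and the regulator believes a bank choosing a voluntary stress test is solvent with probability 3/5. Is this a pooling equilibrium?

On the equilibrium path (no stress test) the regulator holds the prior 2/5 and pays 2/5·236 + 3/5·151 = 185. Off-path (stress test) belief 3/5 gives 3/5·236 + 2/5·151 = 202.
Solvent: no stress test gives 185 − 20 = 165; stress test gives 202 − 19 = 183. Deviates. ✗
Distressed: no stress test gives 185 − 20 = 165; stress test gives 202 − 85 = 117. Stays. ✓

No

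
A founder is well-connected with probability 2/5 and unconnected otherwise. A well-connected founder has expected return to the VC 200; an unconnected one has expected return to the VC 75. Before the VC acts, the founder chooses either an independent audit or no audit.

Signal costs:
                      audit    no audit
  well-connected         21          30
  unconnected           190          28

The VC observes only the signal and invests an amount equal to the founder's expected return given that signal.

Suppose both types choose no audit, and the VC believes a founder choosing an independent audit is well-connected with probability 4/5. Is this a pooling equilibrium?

On the equilibrium path (no audit) the VC holds the prior 2/5 and pays 2/5·200 + 3/5·75 = 125. Off-path (audit) belief 4/5 gives 4/5·200 + 1/5·75 = 175.
Well-connected: no audit gives 125 − 30 = 95; audit gives 175 − 21 = 154. Deviates. ✗
Unconnected: no audit gives 125 − 28 = 97; audit gives 175 − 190 = -15. Stays. ✓

No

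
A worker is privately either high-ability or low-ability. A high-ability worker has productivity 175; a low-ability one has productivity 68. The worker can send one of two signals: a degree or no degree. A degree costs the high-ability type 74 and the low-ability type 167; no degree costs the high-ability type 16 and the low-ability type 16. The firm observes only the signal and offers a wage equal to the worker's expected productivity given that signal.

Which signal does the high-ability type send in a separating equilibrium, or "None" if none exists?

degree

Try high-ability → degree, low-ability → no degree:
  Under separation the firm infers type exactly: degree → high-ability (pays 175), no degree → low-ability (pays 68).
  High-ability: degree gives 175 − 74 = 101; no degree gives 68 − 16 = 52. No deviation. ✓
  Low-ability: no degree gives 68 − 16 = 52; degree gives 175 − 167 = 8. No deviation. ✓
Both hold — the high-ability type sends degree.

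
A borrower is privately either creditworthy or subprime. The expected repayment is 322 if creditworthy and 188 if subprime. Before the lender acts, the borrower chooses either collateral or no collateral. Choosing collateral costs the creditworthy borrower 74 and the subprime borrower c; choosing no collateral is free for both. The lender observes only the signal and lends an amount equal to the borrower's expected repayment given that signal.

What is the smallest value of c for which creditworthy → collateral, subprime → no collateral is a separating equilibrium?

134

Under separation: collateral → creditworthy (pays 322); no collateral → subprime (pays 188).
Creditworthy: 322 − 74 = 248 ≥ 188 − 0 = 188. Holds regardless of c. ✓
Subprime: 188 − 0 ≥ 322 − c, so c ≥ 322 − 188 = 134.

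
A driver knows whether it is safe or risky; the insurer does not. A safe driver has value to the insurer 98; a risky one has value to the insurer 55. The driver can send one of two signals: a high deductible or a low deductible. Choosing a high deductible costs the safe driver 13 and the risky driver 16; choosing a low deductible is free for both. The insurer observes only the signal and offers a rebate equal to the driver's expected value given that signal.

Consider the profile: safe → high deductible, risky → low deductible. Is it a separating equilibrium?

No

If types separate, high deductible earns payment 98 and low deductible earns 55.
Safe: high deductible gives 98 − 13 = 85; low deductible gives 55 − 0 = 55. No deviation. ✓
Risky: low deductible gives 55 − 0 = 55; high deductible gives 98 − 16 = 82. Would deviate. ✗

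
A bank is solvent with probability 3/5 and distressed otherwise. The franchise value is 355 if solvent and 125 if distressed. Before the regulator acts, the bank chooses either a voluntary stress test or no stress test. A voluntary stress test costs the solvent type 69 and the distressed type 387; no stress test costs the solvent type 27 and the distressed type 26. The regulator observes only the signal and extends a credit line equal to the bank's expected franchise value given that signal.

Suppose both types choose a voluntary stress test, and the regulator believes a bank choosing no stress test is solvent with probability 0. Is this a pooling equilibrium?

No

At the pooled signal (stress test) the regulator holds the prior 3/5 and pays 3/5·355 + 2/5·125 = 263. Off-path (no stress test) belief 0 gives 0·355 + 1·125 = 125.
Solvent: stress test gives 263 − 69 = 194; no stress test gives 125 − 27 = 98. Stays. ✓
Distressed: stress test gives 263 − 387 = -124; no stress test gives 125 − 26 = 99. Deviates. ✗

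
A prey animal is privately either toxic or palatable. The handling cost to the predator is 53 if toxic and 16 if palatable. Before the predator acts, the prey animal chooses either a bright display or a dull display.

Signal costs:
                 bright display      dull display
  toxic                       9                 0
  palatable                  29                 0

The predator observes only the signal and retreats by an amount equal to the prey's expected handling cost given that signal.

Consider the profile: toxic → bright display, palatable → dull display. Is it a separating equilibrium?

No

Under separation the predator infers type exactly: bright display → toxic (pays 53), dull display → palatable (pays 16).
Toxic: bright display gives 53 − 9 = 44; dull display gives 16 − 0 = 16. No deviation. ✓
Palatable: dull display gives 16 − 0 = 16; bright display gives 53 − 29 = 24. Would deviate. ✗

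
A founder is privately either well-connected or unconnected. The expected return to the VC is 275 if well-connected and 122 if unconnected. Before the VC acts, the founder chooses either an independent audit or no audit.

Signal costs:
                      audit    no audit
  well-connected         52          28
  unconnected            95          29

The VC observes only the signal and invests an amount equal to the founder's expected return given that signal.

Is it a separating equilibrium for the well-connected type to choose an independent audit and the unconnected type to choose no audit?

Under separation the VC infers type exactly: audit → well-connected (pays 275), no audit → unconnected (pays 122).
Well-connected: audit gives 275 − 52 = 223; no audit gives 122 − 28 = 94. No deviation. ✓
Unconnected: no audit gives 122 − 29 = 93; audit gives 275 − 95 = 180. Would deviate. ✗

No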